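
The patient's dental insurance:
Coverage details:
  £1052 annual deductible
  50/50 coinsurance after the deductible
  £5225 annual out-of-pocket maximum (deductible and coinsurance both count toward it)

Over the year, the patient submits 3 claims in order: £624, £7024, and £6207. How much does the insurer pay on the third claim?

Bill 1, £624: entire amount goes to the deductible. Cost to patient: £624. OOP to date £624. Insurer: £624 − £624 = £0.
Bill 2, £7024: £428 finishes the deductible; £6596 goes to coinsurance; 50% of £6596 = £3298. Cost to patient: £3726. OOP to date £4350. Plan pays £7024 − £3726 = £3298.
Bill 3, £6207: 50% coinsurance on £6207 = £3103.50. That would push OOP to £7453.50, over the £5225 cap, so patient pays £5225 − £4350 = £875. Plan pays £6207 − £875 = £5332.

£5332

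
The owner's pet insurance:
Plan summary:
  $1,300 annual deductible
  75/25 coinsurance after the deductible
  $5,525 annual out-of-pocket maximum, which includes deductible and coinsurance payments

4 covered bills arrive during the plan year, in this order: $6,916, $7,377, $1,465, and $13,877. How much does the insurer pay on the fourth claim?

Claim 1 ($6,916): $1,300 to deductible, leaving $5,616; coinsurance $5,616 × 25% = $1,404. Owner owes $2,704 (running OOP $2,704). Plan pays $6,916 − $2,704 = $4,212.
Claim 2 ($7,377): deductible met; 25% of $7,377 = $1,844.25. Cost to owner: $1,844.25. OOP to date $4,548.25. Insurer: $7,377 − $1,844.25 = $5,532.75.
Claim 3 ($1,465): 25% coinsurance on $1,465 = $366.25. Cost to owner: $366.25. OOP to date $4,914.50. Plan pays $1,465 − $366.25 = $1,098.75.
Claim 4 ($13,877): deductible met; 25% of $13,877 = $3,469.25. Adding that to $4,914.50 gives $8,383.75, past the $5,525 cap; owner pays only $5,525 − $4,914.50 = $610.50. Insurer: $13,877 − $610.50 = $13,266.50.

$13,266.50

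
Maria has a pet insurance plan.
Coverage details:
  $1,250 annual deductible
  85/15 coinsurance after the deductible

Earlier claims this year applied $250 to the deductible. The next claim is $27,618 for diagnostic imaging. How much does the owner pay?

$4,992.70

$250 of the $1,250 deductible is already met, leaving $1,000.
The remaining $26,618 (= $27,618 − $1,000) moves to coinsurance.
Owner's 15% share of $26,618 is $3,992.70.
That puts the owner's cost at $1,000 + $3,992.70 = $4,992.70.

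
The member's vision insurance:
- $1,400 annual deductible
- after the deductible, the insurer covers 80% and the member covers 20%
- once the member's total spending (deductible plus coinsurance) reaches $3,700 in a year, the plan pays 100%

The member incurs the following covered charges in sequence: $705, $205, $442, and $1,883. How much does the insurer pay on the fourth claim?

$1,468

Claim 1 — $705: all of it applies to the deductible. Cost to member: $705. OOP to date $705. Insurer: $705 − $705 = $0.
Claim 2 — $205: fully absorbed by the deductible. Member owes $205 (running OOP $910). Insurer: $205 − $205 = $0.
Claim 3 — $442: fully absorbed by the deductible. Cost to member: $442. OOP to date $1,352. Plan pays $442 − $442 = $0.
Claim 4 — $1,883: $48 to deductible, leaving $1,835; 20% of $1,835 = $367. Cost to member: $415. OOP to date $1,767. Insurer: $1,883 − $415 = $1,468.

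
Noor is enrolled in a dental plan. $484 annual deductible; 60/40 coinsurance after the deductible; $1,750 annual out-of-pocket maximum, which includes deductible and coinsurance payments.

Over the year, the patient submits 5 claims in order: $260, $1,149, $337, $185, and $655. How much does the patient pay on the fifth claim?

#1 ($260): entire amount goes to the deductible. Patient owes $260 (running OOP $260).
#2 ($1,149): deductible takes $224, $925 remains; patient's 40% is $370. Patient owes $594 (running OOP $854).
#3 ($337): 40% coinsurance on $337 = $134.80. Patient owes $134.80 (running OOP $988.80).
#4 ($185): 40% coinsurance on $185 = $74. Patient pays $74; OOP now $1,062.80.
#5 ($655): 40% coinsurance on $655 = $262. Patient pays $262; OOP now $1,324.80.

$262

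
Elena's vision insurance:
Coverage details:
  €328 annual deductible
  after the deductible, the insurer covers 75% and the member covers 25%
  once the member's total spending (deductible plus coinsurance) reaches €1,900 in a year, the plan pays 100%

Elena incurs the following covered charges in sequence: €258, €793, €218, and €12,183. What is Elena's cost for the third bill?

€54.50

Bill 1, €258: all of it applies to the deductible. Cost to member: €258. OOP to date €258.
Bill 2, €793: €70 to deductible, leaving €723; member's 25% is €180.75. Member owes €250.75 (running OOP €508.75).
Bill 3, €218: 25% coinsurance on €218 = €54.50. Cost to member: €54.50. OOP to date €563.25.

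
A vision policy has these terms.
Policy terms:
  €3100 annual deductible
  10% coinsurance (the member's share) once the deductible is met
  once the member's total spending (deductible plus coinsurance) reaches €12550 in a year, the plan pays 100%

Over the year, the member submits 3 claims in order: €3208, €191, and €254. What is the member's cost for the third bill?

Claim 1 (€3208): €3100 to deductible, leaving €108; coinsurance €108 × 10% = €10.80. Member pays €3110.80; OOP now €3110.80.
Claim 2 (€191): deductible already satisfied, so member's share is 10% × €191 = €19.10. Member pays €19.10; OOP now €3129.90.
Claim 3 (€254): deductible met; 10% of €254 = €25.40. Member owes €25.40 (running OOP €3155.30).

€25.40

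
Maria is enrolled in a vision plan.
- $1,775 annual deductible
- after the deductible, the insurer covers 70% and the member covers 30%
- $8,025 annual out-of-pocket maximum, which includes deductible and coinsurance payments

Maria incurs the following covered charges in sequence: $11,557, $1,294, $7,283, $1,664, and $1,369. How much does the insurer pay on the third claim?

Claim 1 — $11,557: deductible takes $1,775, $9,782 remains; coinsurance $9,782 × 30% = $2,934.60. Cost to member: $4,709.60. OOP to date $4,709.60. Plan pays $11,557 − $4,709.60 = $6,847.40.
Claim 2 — $1,294: 30% coinsurance on $1,294 = $388.20. Member owes $388.20 (running OOP $5,097.80). Insurer: $1,294 − $388.20 = $905.80.
Claim 3 — $7,283: 30% coinsurance on $7,283 = $2,184.90. Member pays $2,184.90; OOP now $7,282.70. Plan pays $7,283 − $2,184.90 = $5,098.10.

$5,098.10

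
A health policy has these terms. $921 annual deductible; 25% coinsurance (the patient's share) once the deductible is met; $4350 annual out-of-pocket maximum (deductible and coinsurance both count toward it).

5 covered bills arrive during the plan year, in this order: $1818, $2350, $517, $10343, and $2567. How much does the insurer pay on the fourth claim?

$7855

Claim 1 — $1818: $921 to deductible, leaving $897; 25% of $897 = $224.25. Patient owes $1145.25 (running OOP $1145.25). Plan pays $1818 − $1145.25 = $672.75.
Claim 2 — $2350: 25% coinsurance on $2350 = $587.50. Patient pays $587.50; OOP now $1732.75. Insurer: $2350 − $587.50 = $1762.50.
Claim 3 — $517: deductible met; 25% of $517 = $129.25. Cost to patient: $129.25. OOP to date $1862. Insurer: $517 − $129.25 = $387.75.
Claim 4 — $10343: deductible already satisfied, so patient's share is 25% × $10343 = $2585.75. OOP would hit $4447.75 > $4350, so the cap limits the patient to $4350 − $1862 = $2488. Insurer: $10343 − $2488 = $7855.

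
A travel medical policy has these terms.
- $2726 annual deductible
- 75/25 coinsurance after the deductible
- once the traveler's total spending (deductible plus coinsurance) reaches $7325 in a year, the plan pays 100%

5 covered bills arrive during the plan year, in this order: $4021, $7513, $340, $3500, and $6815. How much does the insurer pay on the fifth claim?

$5378

#1 ($4021): $2726 to deductible, leaving $1295; 25% of $1295 = $323.75. Traveler pays $3049.75; OOP now $3049.75. Insurer: $4021 − $3049.75 = $971.25.
#2 ($7513): deductible already satisfied, so traveler's share is 25% × $7513 = $1878.25. Cost to traveler: $1878.25. OOP to date $4928. Insurer: $7513 − $1878.25 = $5634.75.
#3 ($340): deductible already satisfied, so traveler's share is 25% × $340 = $85. Cost to traveler: $85. OOP to date $5013. Insurer: $340 − $85 = $255.
#4 ($3500): deductible already satisfied, so traveler's share is 25% × $3500 = $875. Traveler pays $875; OOP now $5888. Plan pays $3500 − $875 = $2625.
#5 ($6815): deductible already satisfied, so traveler's share is 25% × $6815 = $1703.75. That would push OOP to $7591.75, over the $7325 cap, so traveler pays $7325 − $5888 = $1437. Insurer: $6815 − $1437 = $5378.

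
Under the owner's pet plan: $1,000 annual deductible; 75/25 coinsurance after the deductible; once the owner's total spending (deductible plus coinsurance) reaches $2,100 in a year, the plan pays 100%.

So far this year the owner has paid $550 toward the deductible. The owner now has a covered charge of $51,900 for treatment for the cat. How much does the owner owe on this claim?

$1,550

Remaining deductible: $1,000 − $550 = $450.
That leaves $51,900 − $450 = $51,450 for coinsurance.
Owner's 25% share of $51,450 is $12,862.50.
So the owner owes $450 + $12,862.50 = $13,312.50 before any cap.
Year-to-date out-of-pocket would reach $550 + $13,312.50 = $13,862.50, above the $2,100 maximum, so the owner pays only $2,100 − $550 = $1,550.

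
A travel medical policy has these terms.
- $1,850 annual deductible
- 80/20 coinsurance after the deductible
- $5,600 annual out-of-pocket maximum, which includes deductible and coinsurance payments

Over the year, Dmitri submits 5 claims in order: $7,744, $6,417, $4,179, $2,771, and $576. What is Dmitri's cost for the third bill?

$835.80

Claim 1 ($7,744): $1,850 to deductible, leaving $5,894; 20% of $5,894 = $1,178.80. Traveler owes $3,028.80 (running OOP $3,028.80).
Claim 2 ($6,417): deductible met; 20% of $6,417 = $1,283.40. Cost to traveler: $1,283.40. OOP to date $4,312.20.
Claim 3 ($4,179): deductible met; 20% of $4,179 = $835.80. Cost to traveler: $835.80. OOP to date $5,148.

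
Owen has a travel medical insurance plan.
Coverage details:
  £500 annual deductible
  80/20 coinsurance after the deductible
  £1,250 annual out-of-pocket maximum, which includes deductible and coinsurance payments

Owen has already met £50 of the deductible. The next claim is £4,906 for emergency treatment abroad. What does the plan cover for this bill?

Deductible still to meet: £500 − £50 = £450.
After the £450 deductible portion, £4,906 − £450 = £4,456 is subject to coinsurance.
20% of £4,456 = £891.20 falls to the traveler.
Traveler responsibility before any cap: £450 + £891.20 = £1,341.20.
That would bring total out-of-pocket to £1,391.20, past the £1,250 cap. The traveler is capped at £1,250 − £50 = £1,200 on this claim.
The plan picks up £4,906 − £1,200 = £3,706.

£3,706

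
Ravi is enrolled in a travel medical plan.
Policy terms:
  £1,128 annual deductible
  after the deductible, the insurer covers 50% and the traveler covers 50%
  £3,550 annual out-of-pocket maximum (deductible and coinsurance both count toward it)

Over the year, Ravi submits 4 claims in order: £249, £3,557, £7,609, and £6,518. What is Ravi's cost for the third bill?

Claim 1 (£249): all of it applies to the deductible. Traveler owes £249 (running OOP £249).
Claim 2 (£3,557): £879 to deductible, leaving £2,678; 50% of £2,678 = £1,339. Traveler pays £2,218; OOP now £2,467.
Claim 3 (£7,609): deductible met; 50% of £7,609 = £3,804.50. That would push OOP to £6,271.50, over the £3,550 cap, so traveler pays £3,550 − £2,467 = £1,083.

£1,083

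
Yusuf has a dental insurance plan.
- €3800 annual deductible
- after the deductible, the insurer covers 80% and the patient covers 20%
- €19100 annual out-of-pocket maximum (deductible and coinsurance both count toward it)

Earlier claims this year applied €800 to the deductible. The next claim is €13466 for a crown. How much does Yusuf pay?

€800 of the €3800 deductible is already met, leaving €3000.
That leaves €13466 − €3000 = €10466 for coinsurance.
Coinsurance: €10466 × 20% = €2093.20.
That puts the patient's cost at €3000 + €2093.20 = €5093.20 before any cap.
Total out-of-pocket so far would be €800 + €5093.20 = €5893.20, below the €19100 cap — no reduction.

€5093.20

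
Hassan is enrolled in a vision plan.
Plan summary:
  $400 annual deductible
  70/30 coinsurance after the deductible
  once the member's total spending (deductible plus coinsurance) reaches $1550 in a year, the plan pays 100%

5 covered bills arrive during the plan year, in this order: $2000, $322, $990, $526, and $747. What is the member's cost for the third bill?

Bill 1, $2000: $400 to deductible, leaving $1600; 30% of $1600 = $480. Member pays $880; OOP now $880.
Bill 2, $322: deductible already satisfied, so member's share is 30% × $322 = $96.60. Member owes $96.60 (running OOP $976.60).
Bill 3, $990: deductible met; 30% of $990 = $297. Member owes $297 (running OOP $1273.60).

$297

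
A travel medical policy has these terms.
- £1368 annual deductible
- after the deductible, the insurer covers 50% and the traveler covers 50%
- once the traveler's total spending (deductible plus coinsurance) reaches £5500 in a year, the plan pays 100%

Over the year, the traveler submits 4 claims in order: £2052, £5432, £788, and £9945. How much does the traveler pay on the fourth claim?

#1 (£2052): deductible takes £1368, £684 remains; coinsurance £684 × 50% = £342. Traveler pays £1710; OOP now £1710.
#2 (£5432): deductible met; 50% of £5432 = £2716. Traveler owes £2716 (running OOP £4426).
#3 (£788): 50% coinsurance on £788 = £394. Cost to traveler: £394. OOP to date £4820.
#4 (£9945): deductible already satisfied, so traveler's share is 50% × £9945 = £4972.50. Adding that to £4820 gives £9792.50, past the £5500 cap; traveler pays only £5500 − £4820 = £680.

£680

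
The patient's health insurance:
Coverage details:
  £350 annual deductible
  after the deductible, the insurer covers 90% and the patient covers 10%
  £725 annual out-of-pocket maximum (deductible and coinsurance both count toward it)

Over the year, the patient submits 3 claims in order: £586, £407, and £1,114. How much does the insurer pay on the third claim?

#1 (£586): deductible takes £350, £236 remains; 10% of £236 = £23.60. Cost to patient: £373.60. OOP to date £373.60. Insurer: £586 − £373.60 = £212.40.
#2 (£407): deductible already satisfied, so patient's share is 10% × £407 = £40.70. Patient owes £40.70 (running OOP £414.30). Plan pays £407 − £40.70 = £366.30.
#3 (£1,114): deductible met; 10% of £1,114 = £111.40. Cost to patient: £111.40. OOP to date £525.70. Plan pays £1,114 − £111.40 = £1,002.60.

£1,002.60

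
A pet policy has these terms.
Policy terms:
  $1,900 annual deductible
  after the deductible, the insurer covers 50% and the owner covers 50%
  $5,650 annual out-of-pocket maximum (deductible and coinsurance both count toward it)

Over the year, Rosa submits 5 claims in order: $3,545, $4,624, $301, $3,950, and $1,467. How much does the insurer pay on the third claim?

Claim 1 ($3,545): deductible takes $1,900, $1,645 remains; coinsurance $1,645 × 50% = $822.50. Cost to owner: $2,722.50. OOP to date $2,722.50. Plan pays $3,545 − $2,722.50 = $822.50.
Claim 2 ($4,624): 50% coinsurance on $4,624 = $2,312. Owner pays $2,312; OOP now $5,034.50. Insurer: $4,624 − $2,312 = $2,312.
Claim 3 ($301): 50% coinsurance on $301 = $150.50. Cost to owner: $150.50. OOP to date $5,185. Plan pays $301 − $150.50 = $150.50.

$150.50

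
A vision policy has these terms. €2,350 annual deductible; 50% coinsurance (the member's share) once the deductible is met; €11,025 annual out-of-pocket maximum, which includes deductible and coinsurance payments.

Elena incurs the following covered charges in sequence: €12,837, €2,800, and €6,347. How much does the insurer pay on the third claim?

€4,315.50

Claim 1 (€12,837): deductible takes €2,350, €10,487 remains; member's 50% is €5,243.50. Member pays €7,593.50; OOP now €7,593.50. Plan pays €12,837 − €7,593.50 = €5,243.50.
Claim 2 (€2,800): deductible already satisfied, so member's share is 50% × €2,800 = €1,400. Cost to member: €1,400. OOP to date €8,993.50. Insurer: €2,800 − €1,400 = €1,400.
Claim 3 (€6,347): deductible already satisfied, so member's share is 50% × €6,347 = €3,173.50. That would push OOP to €12,167, over the €11,025 cap, so member pays €11,025 − €8,993.50 = €2,031.50. Insurer: €6,347 − €2,031.50 = €4,315.50.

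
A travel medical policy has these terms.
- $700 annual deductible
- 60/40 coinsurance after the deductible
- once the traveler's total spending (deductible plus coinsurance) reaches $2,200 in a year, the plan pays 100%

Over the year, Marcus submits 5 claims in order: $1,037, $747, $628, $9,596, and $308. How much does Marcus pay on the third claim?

$251.20

#1 ($1,037): $700 finishes the deductible; $337 goes to coinsurance; traveler's 40% is $134.80. Traveler pays $834.80; OOP now $834.80.
#2 ($747): deductible already satisfied, so traveler's share is 40% × $747 = $298.80. Traveler owes $298.80 (running OOP $1,133.60).
#3 ($628): deductible met; 40% of $628 = $251.20. Traveler owes $251.20 (running OOP $1,384.80).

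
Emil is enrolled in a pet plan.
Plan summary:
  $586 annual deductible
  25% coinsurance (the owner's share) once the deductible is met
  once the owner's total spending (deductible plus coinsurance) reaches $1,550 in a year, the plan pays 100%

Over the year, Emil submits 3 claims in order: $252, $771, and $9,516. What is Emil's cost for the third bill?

#1 ($252): entire amount goes to the deductible. Owner pays $252; OOP now $252.
#2 ($771): $334 to deductible, leaving $437; coinsurance $437 × 25% = $109.25. Cost to owner: $443.25. OOP to date $695.25.
#3 ($9,516): 25% coinsurance on $9,516 = $2,379. Adding that to $695.25 gives $3,074.25, past the $1,550 cap; owner pays only $1,550 − $695.25 = $854.75.

$854.75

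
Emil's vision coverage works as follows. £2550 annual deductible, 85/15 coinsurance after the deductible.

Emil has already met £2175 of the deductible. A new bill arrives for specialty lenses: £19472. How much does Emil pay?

Deductible still to meet: £2550 − £2175 = £375.
That leaves £19472 − £375 = £19097 for coinsurance.
15% of £19097 = £2864.55 falls to the member.
So the member owes £375 + £2864.55 = £3239.55.

£3239.55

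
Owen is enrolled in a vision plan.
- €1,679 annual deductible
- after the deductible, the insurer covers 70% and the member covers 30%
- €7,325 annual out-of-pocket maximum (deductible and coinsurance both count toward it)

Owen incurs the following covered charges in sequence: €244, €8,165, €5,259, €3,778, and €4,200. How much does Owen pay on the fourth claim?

Bill 1, €244: fully absorbed by the deductible. Cost to member: €244. OOP to date €244.
Bill 2, €8,165: €1,435 finishes the deductible; €6,730 goes to coinsurance; coinsurance €6,730 × 30% = €2,019. Cost to member: €3,454. OOP to date €3,698.
Bill 3, €5,259: deductible already satisfied, so member's share is 30% × €5,259 = €1,577.70. Member owes €1,577.70 (running OOP €5,275.70).
Bill 4, €3,778: 30% coinsurance on €3,778 = €1,133.40. Member pays €1,133.40; OOP now €6,409.10.

€1,133.40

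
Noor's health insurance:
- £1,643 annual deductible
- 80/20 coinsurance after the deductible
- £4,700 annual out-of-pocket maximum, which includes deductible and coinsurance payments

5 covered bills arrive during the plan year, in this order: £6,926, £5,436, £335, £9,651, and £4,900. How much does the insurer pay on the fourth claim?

Claim 1 (£6,926): £1,643 to deductible, leaving £5,283; 20% of £5,283 = £1,056.60. Patient pays £2,699.60; OOP now £2,699.60. Insurer: £6,926 − £2,699.60 = £4,226.40.
Claim 2 (£5,436): deductible already satisfied, so patient's share is 20% × £5,436 = £1,087.20. Patient pays £1,087.20; OOP now £3,786.80. Plan pays £5,436 − £1,087.20 = £4,348.80.
Claim 3 (£335): deductible already satisfied, so patient's share is 20% × £335 = £67. Cost to patient: £67. OOP to date £3,853.80. Plan pays £335 − £67 = £268.
Claim 4 (£9,651): deductible already satisfied, so patient's share is 20% × £9,651 = £1,930.20. OOP would hit £5,784 > £4,700, so the cap limits the patient to £4,700 − £3,853.80 = £846.20. Plan pays £9,651 − £846.20 = £8,804.80.

£8,804.80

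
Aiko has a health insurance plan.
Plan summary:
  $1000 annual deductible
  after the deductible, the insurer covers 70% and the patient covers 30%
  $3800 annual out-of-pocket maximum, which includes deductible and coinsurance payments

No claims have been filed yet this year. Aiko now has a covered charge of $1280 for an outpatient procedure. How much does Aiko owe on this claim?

Nothing has been paid toward the $1000 deductible, so the first $1000 of this charge is applied there.
After the $1000 deductible portion, $1280 − $1000 = $280 is subject to coinsurance.
30% of $280 = $84 falls to the patient.
Patient responsibility before any cap: $1000 + $84 = $1084.
Cumulative spending $0 + $1084 = $1084 stays under the $3800 maximum.

$1084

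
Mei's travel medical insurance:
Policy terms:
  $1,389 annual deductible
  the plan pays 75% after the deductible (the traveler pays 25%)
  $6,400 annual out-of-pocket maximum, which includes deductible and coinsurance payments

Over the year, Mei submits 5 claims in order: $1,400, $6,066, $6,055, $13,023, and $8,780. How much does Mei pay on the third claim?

$1,513.75

Bill 1, $1,400: deductible takes $1,389, $11 remains; coinsurance $11 × 25% = $2.75. Cost to traveler: $1,391.75. OOP to date $1,391.75.
Bill 2, $6,066: deductible already satisfied, so traveler's share is 25% × $6,066 = $1,516.50. Cost to traveler: $1,516.50. OOP to date $2,908.25.
Bill 3, $6,055: deductible already satisfied, so traveler's share is 25% × $6,055 = $1,513.75. Traveler pays $1,513.75; OOP now $4,422.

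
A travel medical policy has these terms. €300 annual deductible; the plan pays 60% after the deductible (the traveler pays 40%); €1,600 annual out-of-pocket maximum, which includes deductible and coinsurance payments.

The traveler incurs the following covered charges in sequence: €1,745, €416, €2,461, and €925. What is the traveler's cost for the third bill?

€555.60

Claim 1 — €1,745: €300 finishes the deductible; €1,445 goes to coinsurance; traveler's 40% is €578. Cost to traveler: €878. OOP to date €878.
Claim 2 — €416: deductible already satisfied, so traveler's share is 40% × €416 = €166.40. Traveler pays €166.40; OOP now €1,044.40.
Claim 3 — €2,461: deductible already satisfied, so traveler's share is 40% × €2,461 = €984.40. That would push OOP to €2,028.80, over the €1,600 cap, so traveler pays €1,600 − €1,044.40 = €555.60.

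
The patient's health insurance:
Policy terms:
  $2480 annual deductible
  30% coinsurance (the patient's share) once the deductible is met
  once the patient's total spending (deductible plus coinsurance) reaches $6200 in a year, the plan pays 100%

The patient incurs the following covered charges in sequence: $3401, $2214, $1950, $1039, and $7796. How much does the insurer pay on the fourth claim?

$727.30

Claim 1 — $3401: $2480 to deductible, leaving $921; 30% of $921 = $276.30. Patient owes $2756.30 (running OOP $2756.30). Insurer: $3401 − $2756.30 = $644.70.
Claim 2 — $2214: 30% coinsurance on $2214 = $664.20. Patient pays $664.20; OOP now $3420.50. Insurer: $2214 − $664.20 = $1549.80.
Claim 3 — $1950: 30% coinsurance on $1950 = $585. Cost to patient: $585. OOP to date $4005.50. Insurer: $1950 − $585 = $1365.
Claim 4 — $1039: deductible met; 30% of $1039 = $311.70. Patient owes $311.70 (running OOP $4317.20). Insurer: $1039 − $311.70 = $727.30.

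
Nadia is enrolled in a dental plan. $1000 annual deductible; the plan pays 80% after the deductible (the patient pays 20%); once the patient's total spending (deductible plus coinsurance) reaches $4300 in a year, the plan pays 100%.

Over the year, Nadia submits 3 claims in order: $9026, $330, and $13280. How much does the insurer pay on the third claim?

$11651.20

Claim 1 — $9026: $1000 finishes the deductible; $8026 goes to coinsurance; patient's 20% is $1605.20. Patient pays $2605.20; OOP now $2605.20. Plan pays $9026 − $2605.20 = $6420.80.
Claim 2 — $330: deductible met; 20% of $330 = $66. Cost to patient: $66. OOP to date $2671.20. Plan pays $330 − $66 = $264.
Claim 3 — $13280: 20% coinsurance on $13280 = $2656. Adding that to $2671.20 gives $5327.20, past the $4300 cap; patient pays only $4300 − $2671.20 = $1628.80. Insurer: $13280 − $1628.80 = $11651.20.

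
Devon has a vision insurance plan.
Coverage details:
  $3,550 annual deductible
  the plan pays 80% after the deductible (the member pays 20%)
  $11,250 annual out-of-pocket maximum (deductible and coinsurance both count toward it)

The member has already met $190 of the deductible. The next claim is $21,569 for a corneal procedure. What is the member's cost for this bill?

$7,001.80

$190 of the $3,550 deductible is already met, leaving $3,360.
The remaining $18,209 (= $21,569 − $3,360) moves to coinsurance.
Coinsurance: $18,209 × 20% = $3,641.80.
That puts the member's cost at $3,360 + $3,641.80 = $7,001.80 before any cap.
Total out-of-pocket so far would be $190 + $7,001.80 = $7,191.80, below the $11,250 cap — no reduction.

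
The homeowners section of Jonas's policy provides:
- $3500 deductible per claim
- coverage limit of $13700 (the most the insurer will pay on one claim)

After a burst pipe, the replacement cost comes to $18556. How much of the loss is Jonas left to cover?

Subtract the deductible: $18556 − $3500 = $15056.
$15056 exceeds the $13700 limit, so the insurer pays the limit: $13700.
Out of pocket: $18556 − $13700 = $4856.

$4856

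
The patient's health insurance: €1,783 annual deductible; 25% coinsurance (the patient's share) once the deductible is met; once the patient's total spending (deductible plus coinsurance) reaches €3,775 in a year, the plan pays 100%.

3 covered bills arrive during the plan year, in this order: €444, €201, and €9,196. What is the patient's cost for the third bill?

Claim 1 — €444: all of it applies to the deductible. Cost to patient: €444. OOP to date €444.
Claim 2 — €201: all of it applies to the deductible. Patient pays €201; OOP now €645.
Claim 3 — €9,196: deductible takes €1,138, €8,058 remains; patient's 25% is €2,014.50. Claim cost before the cap: €1,138 + €2,014.50 = €3,152.50. OOP would hit €3,797.50 > €3,775, so the cap limits the patient to €3,775 − €645 = €3,130.

€3,130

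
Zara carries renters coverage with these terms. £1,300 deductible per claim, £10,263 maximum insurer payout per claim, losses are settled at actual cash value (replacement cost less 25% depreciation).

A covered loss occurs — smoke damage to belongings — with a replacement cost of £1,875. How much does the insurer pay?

£106.25

At 25% depreciation, ACV = £1,875 − £468.75 = £1,406.25.
Less the £1,300 deductible: £1,406.25 − £1,300 = £106.25.
£106.25 is within the £10,263 limit, so the insurer pays £106.25.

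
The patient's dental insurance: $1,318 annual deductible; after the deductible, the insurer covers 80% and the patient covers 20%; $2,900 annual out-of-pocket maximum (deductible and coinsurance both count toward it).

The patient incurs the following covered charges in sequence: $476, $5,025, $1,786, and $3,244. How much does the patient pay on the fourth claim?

Claim 1 ($476): all of it applies to the deductible. Patient owes $476 (running OOP $476).
Claim 2 ($5,025): $842 to deductible, leaving $4,183; 20% of $4,183 = $836.60. Patient pays $1,678.60; OOP now $2,154.60.
Claim 3 ($1,786): deductible met; 20% of $1,786 = $357.20. Patient pays $357.20; OOP now $2,511.80.
Claim 4 ($3,244): 20% coinsurance on $3,244 = $648.80. Adding that to $2,511.80 gives $3,160.60, past the $2,900 cap; patient pays only $2,900 − $2,511.80 = $388.20.

$388.20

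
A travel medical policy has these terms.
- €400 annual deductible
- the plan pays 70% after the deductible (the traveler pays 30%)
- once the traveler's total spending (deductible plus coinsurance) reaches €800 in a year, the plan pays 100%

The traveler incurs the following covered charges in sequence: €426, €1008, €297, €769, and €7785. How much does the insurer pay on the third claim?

€207.90

#1 (€426): €400 to deductible, leaving €26; 30% of €26 = €7.80. Cost to traveler: €407.80. OOP to date €407.80. Plan pays €426 − €407.80 = €18.20.
#2 (€1008): 30% coinsurance on €1008 = €302.40. Traveler pays €302.40; OOP now €710.20. Insurer: €1008 − €302.40 = €705.60.
#3 (€297): deductible met; 30% of €297 = €89.10. Traveler owes €89.10 (running OOP €799.30). Plan pays €297 − €89.10 = €207.90.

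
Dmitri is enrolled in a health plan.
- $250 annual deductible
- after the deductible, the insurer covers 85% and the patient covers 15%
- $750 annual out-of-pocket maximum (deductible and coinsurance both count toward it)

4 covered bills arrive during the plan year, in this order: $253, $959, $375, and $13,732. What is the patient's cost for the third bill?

Bill 1, $253: $250 to deductible, leaving $3; coinsurance $3 × 15% = $0.45. Cost to patient: $250.45. OOP to date $250.45.
Bill 2, $959: deductible already satisfied, so patient's share is 15% × $959 = $143.85. Patient pays $143.85; OOP now $394.30.
Bill 3, $375: deductible already satisfied, so patient's share is 15% × $375 = $56.25. Patient pays $56.25; OOP now $450.55.

$56.25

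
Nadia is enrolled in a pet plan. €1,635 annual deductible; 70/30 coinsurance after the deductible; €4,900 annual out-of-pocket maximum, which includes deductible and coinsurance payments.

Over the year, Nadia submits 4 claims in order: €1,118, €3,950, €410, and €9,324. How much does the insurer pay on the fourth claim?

Claim 1 — €1,118: all of it applies to the deductible. Owner owes €1,118 (running OOP €1,118). Plan pays €1,118 − €1,118 = €0.
Claim 2 — €3,950: €517 finishes the deductible; €3,433 goes to coinsurance; 30% of €3,433 = €1,029.90. Owner owes €1,546.90 (running OOP €2,664.90). Plan pays €3,950 − €1,546.90 = €2,403.10.
Claim 3 — €410: 30% coinsurance on €410 = €123. Owner owes €123 (running OOP €2,787.90). Plan pays €410 − €123 = €287.
Claim 4 — €9,324: 30% coinsurance on €9,324 = €2,797.20. Adding that to €2,787.90 gives €5,585.10, past the €4,900 cap; owner pays only €4,900 − €2,787.90 = €2,112.10. Plan pays €9,324 − €2,112.10 = €7,211.90.

€7,211.90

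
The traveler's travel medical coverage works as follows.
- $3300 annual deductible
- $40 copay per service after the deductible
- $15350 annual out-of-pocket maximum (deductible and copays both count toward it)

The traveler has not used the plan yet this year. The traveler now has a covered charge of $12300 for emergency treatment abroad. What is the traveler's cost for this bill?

$3340

Deductible not yet touched, so the first $3300 of the bill goes to the deductible.
After the $3300 deductible portion, $12300 − $3300 = $9000 is subject to the copay.
Copay on this service: $40.
So the traveler owes $3300 + $40 = $3340 before any cap.
Year-to-date out-of-pocket becomes $0 + $3340 = $3340, still under the $15350 maximum, so no cap applies.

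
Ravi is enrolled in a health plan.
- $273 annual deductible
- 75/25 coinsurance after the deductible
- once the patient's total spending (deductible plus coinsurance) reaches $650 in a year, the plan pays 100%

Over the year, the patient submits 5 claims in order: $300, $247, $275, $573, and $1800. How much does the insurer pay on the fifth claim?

$1703.50

Claim 1 — $300: $273 finishes the deductible; $27 goes to coinsurance; patient's 25% is $6.75. Cost to patient: $279.75. OOP to date $279.75. Plan pays $300 − $279.75 = $20.25.
Claim 2 — $247: 25% coinsurance on $247 = $61.75. Cost to patient: $61.75. OOP to date $341.50. Plan pays $247 − $61.75 = $185.25.
Claim 3 — $275: 25% coinsurance on $275 = $68.75. Cost to patient: $68.75. OOP to date $410.25. Insurer: $275 − $68.75 = $206.25.
Claim 4 — $573: 25% coinsurance on $573 = $143.25. Patient pays $143.25; OOP now $553.50. Plan pays $573 − $143.25 = $429.75.
Claim 5 — $1800: deductible met; 25% of $1800 = $450. OOP would hit $1003.50 > $650, so the cap limits the patient to $650 − $553.50 = $96.50. Insurer: $1800 − $96.50 = $1703.50.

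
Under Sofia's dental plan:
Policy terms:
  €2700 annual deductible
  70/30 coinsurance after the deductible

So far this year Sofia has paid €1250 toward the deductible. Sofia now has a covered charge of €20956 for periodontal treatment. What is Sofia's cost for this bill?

€1250 of the €2700 deductible is already met, leaving €1450.
The remaining €19506 (= €20956 − €1450) moves to coinsurance.
30% of €19506 = €5851.80 falls to the patient.
That puts the patient's cost at €1450 + €5851.80 = €7301.80.

€7301.80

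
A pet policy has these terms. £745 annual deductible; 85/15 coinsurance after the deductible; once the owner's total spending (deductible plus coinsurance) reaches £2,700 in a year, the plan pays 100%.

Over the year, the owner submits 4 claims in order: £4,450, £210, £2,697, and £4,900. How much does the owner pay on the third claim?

£404.55

Claim 1 (£4,450): deductible takes £745, £3,705 remains; owner's 15% is £555.75. Cost to owner: £1,300.75. OOP to date £1,300.75.
Claim 2 (£210): deductible already satisfied, so owner's share is 15% × £210 = £31.50. Owner pays £31.50; OOP now £1,332.25.
Claim 3 (£2,697): deductible met; 15% of £2,697 = £404.55. Owner pays £404.55; OOP now £1,736.80.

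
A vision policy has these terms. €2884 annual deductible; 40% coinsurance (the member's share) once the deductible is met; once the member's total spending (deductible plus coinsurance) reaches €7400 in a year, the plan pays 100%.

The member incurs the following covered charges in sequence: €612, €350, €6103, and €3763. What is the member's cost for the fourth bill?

€1505.20

Bill 1, €612: fully absorbed by the deductible. Member pays €612; OOP now €612.
Bill 2, €350: fully absorbed by the deductible. Member pays €350; OOP now €962.
Bill 3, €6103: €1922 finishes the deductible; €4181 goes to coinsurance; 40% of €4181 = €1672.40. Member pays €3594.40; OOP now €4556.40.
Bill 4, €3763: deductible met; 40% of €3763 = €1505.20. Cost to member: €1505.20. OOP to date €6061.60.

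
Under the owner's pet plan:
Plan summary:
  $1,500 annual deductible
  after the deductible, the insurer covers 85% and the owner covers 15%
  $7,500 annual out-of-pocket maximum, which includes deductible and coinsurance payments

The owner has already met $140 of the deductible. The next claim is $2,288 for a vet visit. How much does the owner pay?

$1,499.20

Deductible still to meet: $1,500 − $140 = $1,360.
After the $1,360 deductible portion, $2,288 − $1,360 = $928 is subject to coinsurance.
Coinsurance: $928 × 15% = $139.20.
So the owner owes $1,360 + $139.20 = $1,499.20 before any cap.
Year-to-date out-of-pocket becomes $140 + $1,499.20 = $1,639.20, still under the $7,500 maximum, so no cap applies.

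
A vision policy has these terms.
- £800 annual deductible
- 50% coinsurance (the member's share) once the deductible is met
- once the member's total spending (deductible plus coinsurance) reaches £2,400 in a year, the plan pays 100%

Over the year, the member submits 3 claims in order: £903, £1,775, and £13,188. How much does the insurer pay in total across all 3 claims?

£13,466

#1 (£903): £800 finishes the deductible; £103 goes to coinsurance; coinsurance £103 × 50% = £51.50. Cost to member: £851.50. OOP to date £851.50. Plan pays £903 − £851.50 = £51.50.
#2 (£1,775): deductible met; 50% of £1,775 = £887.50. Cost to member: £887.50. OOP to date £1,739. Insurer: £1,775 − £887.50 = £887.50.
#3 (£13,188): deductible already satisfied, so member's share is 50% × £13,188 = £6,594. OOP would hit £8,333 > £2,400, so the cap limits the member to £2,400 − £1,739 = £661. Insurer: £13,188 − £661 = £12,527.
Insurer total = bills − member's total = £15,866 − £2,400 = £13,466.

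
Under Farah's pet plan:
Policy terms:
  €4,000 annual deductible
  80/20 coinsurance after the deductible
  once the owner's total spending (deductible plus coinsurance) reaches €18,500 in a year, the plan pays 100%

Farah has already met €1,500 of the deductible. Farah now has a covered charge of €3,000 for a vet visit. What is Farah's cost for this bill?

€2,600

Remaining deductible: €4,000 − €1,500 = €2,500.
That leaves €3,000 − €2,500 = €500 for coinsurance.
Coinsurance: €500 × 20% = €100.
That puts the owner's cost at €2,500 + €100 = €2,600 before any cap.
Year-to-date out-of-pocket becomes €1,500 + €2,600 = €4,100, still under the €18,500 maximum, so no cap applies.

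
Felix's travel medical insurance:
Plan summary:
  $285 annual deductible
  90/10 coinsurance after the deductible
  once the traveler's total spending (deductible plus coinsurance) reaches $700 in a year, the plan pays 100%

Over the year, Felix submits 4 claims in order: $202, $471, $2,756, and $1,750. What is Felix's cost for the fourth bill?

$100.60

Claim 1 ($202): entire amount goes to the deductible. Traveler owes $202 (running OOP $202).
Claim 2 ($471): $83 finishes the deductible; $388 goes to coinsurance; traveler's 10% is $38.80. Cost to traveler: $121.80. OOP to date $323.80.
Claim 3 ($2,756): deductible met; 10% of $2,756 = $275.60. Traveler owes $275.60 (running OOP $599.40).
Claim 4 ($1,750): deductible met; 10% of $1,750 = $175. OOP would hit $774.40 > $700, so the cap limits the traveler to $700 − $599.40 = $100.60.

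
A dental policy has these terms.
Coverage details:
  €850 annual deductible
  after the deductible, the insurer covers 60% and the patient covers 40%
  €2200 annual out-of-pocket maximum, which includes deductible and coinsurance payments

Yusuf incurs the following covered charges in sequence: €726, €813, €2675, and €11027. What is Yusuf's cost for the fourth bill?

€4.40

#1 (€726): fully absorbed by the deductible. Cost to patient: €726. OOP to date €726.
#2 (€813): deductible takes €124, €689 remains; coinsurance €689 × 40% = €275.60. Patient pays €399.60; OOP now €1125.60.
#3 (€2675): 40% coinsurance on €2675 = €1070. Patient pays €1070; OOP now €2195.60.
#4 (€11027): deductible met; 40% of €11027 = €4410.80. Adding that to €2195.60 gives €6606.40, past the €2200 cap; patient pays only €2200 − €2195.60 = €4.40.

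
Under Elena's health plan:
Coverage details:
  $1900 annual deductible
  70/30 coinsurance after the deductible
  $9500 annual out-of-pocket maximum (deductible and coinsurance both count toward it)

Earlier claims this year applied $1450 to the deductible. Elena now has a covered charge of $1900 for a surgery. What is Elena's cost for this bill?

$885

Remaining deductible: $1900 − $1450 = $450.
After the $450 deductible portion, $1900 − $450 = $1450 is subject to coinsurance.
Patient's 30% share of $1450 is $435.
Patient responsibility before any cap: $450 + $435 = $885.
Total out-of-pocket so far would be $1450 + $885 = $2335, below the $9500 cap — no reduction.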